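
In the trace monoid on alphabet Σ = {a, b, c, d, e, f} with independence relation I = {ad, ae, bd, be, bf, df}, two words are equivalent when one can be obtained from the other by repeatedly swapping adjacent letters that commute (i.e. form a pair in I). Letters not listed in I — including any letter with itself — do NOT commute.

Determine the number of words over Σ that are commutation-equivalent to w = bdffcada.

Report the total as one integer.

drop 0:b onto floor
drop 1:d onto floor
drop 2:f onto floor
drop 3:f onto {2:f}
drop 4:c onto {0:b, 1:d, 3:f}
drop 5:a onto {4:c}
drop 6:d onto {4:c}
drop 7:a onto {5:a}
ground layer = {0:b, 1:d, 2:f}
drop-orders for the pieces not yet dropped (sum over which currently-grounded one goes next):
  1 to go: {6} 1  {7} 1
  2 to go: {5,7} 1  {6,7} 2
  3 to go: {5,6,7} 3
  4 to go: {4,5,6,7} 3
  5 to go: {0,4,5,6,7} 3  {1,4,5,6,7} 3  {3,4,5,6,7} 3
  6 to go: {0,1,4,5,6,7} 6  {0,3,4,5,6,7} 6  {1,3,4,5,6,7} 6  {2,3,4,5,6,7} 3
  if 0:b drops first: 9 orders
  if 1:d drops first: 9 orders
  if 2:f drops first: 18 orders
heap linearizations: 36

36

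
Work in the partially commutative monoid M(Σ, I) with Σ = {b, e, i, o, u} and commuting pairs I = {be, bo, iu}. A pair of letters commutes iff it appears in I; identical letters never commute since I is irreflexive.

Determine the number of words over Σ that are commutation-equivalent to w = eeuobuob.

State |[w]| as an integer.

0(e) covers ∅
1(e) covers 0:e
2(u) covers 1:e
3(o) covers 2:u
4(b) covers 2:u
5(u) covers 3:o, 4:b
6(o) covers 5:u
7(b) covers 5:u
floor of heap: 0:e
completions by unplaced set U, small U first (add the entries for U minus each lowest piece of U):
  |U|=1: {6}:1  {7}:1
  |U|=2: {6,7}:2
  |U|=3: {5,6,7}:2
  |U|=4: {3,5,6,7}:2  {4,5,6,7}:2
  |U|=5: {3,4,5,6,7}:4
  |U|=6: {2,3,4,5,6,7}:4
  start at 0(e): 4

4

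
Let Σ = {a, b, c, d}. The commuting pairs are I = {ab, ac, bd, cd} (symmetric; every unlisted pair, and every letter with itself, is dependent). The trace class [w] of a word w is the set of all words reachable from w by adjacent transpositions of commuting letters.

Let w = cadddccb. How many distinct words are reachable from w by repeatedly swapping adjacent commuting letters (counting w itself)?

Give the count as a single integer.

#0=c has no predecessor
#1=a has no predecessor
#2=d depends on [1:a]
#3=d depends on [2:d]
#4=d depends on [3:d]
#5=c depends on [0:c]
#6=c depends on [5:c]
#7=b depends on [6:c]
sources: [0:c, 1:a]
N(rest) = Σ N(rest − s) over sources s of rest; N(one piece) = 1:
  size 1 → [4]=1  [7]=1
  size 2 → [3,4]=1  [4,7]=2  [6,7]=1
  size 3 → [2,3,4]=1  [3,4,7]=3  [4,6,7]=3  [5,6,7]=1
  size 4 → [0,5,6,7]=1  [1,2,3,4]=1  [2,3,4,7]=4  [3,4,6,7]=6  [4,5,6,7]=4
  size 5 → [0,4,5,6,7]=5  [1,2,3,4,7]=5  [2,3,4,6,7]=10  [3,4,5,6,7]=10
  size 6 → [0,3,4,5,6,7]=15  [1,2,3,4,6,7]=15  [2,3,4,5,6,7]=20
  first=0(c) contributes 35
  first=1(a) contributes 35
|[w]| = 70

70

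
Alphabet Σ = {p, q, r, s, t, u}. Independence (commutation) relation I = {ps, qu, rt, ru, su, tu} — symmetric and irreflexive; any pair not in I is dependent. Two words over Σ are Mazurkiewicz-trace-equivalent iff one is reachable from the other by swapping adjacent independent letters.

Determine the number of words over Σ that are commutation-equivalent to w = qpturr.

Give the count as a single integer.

0(q) covers ∅
1(p) covers 0:q
2(t) covers 1:p
3(u) covers 1:p
4(r) covers 1:p
5(r) covers 4:r
floor of heap: 0:q
completions by unplaced set U, small U first (add the entries for U minus each lowest piece of U):
  |U|=1: {2}:1  {3}:1  {5}:1
  |U|=2: {2,3}:2  {2,5}:2  {3,5}:2  {4,5}:1
  |U|=3: {2,3,5}:6  {2,4,5}:3  {3,4,5}:3
  |U|=4: {2,3,4,5}:12
  start at 0(q): 12

12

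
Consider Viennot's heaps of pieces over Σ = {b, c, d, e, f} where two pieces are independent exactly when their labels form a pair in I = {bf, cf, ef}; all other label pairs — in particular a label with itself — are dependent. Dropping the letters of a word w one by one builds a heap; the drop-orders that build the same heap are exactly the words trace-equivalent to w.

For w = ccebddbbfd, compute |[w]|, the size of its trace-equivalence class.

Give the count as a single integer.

piece 0:c — minimal
piece 1:c rests on {0:c}
piece 2:e rests on {1:c}
piece 3:b rests on {2:e}
piece 4:d rests on {3:b}
piece 5:d rests on {4:d}
piece 6:b rests on {5:d}
piece 7:b rests on {6:b}
piece 8:f rests on {5:d}
piece 9:d rests on {7:b, 8:f}
minimal pieces: {0:c}
ways to finish when only these pieces remain (= sum over removing one remaining piece with nothing left below it):
  1 left: {9}→1
  2 left: {7,9}→1  {8,9}→1
  3 left: {6,7,9}→1  {7,8,9}→2
  4 left: {6,7,8,9}→3
  5 left: {5,6,7,8,9}→3
  6 left: {4,5,6,7,8,9}→3
  7 left: {3,4,5,6,7,8,9}→3
  8 left: {2,3,4,5,6,7,8,9}→3
  placing 0:c first → 3 extensions

3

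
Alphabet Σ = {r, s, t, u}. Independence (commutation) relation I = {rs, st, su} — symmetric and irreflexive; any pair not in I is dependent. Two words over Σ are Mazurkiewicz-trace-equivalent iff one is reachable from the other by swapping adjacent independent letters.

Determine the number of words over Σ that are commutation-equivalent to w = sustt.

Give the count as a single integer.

10

piece 0:s — minimal
piece 1:u — minimal
piece 2:s rests on {0:s}
piece 3:t rests on {1:u}
piece 4:t rests on {3:t}
minimal pieces: {0:s, 1:u}
ways to finish when only these pieces remain (= sum over removing one remaining piece with nothing left below it):
  1 left: {2}→1  {4}→1
  2 left: {0,2}→1  {2,4}→2  {3,4}→1
  3 left: {0,2,4}→3  {1,3,4}→1  {2,3,4}→3
  placing 0:s first → 4 extensions
  placing 1:u first → 6 extensions
total linear extensions = 10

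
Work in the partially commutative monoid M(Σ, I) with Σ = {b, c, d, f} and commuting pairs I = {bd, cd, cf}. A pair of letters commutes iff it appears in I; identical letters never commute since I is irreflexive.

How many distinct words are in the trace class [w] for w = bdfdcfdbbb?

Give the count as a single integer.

38

#0=b has no predecessor
#1=d has no predecessor
#2=f depends on [0:b, 1:d]
#3=d depends on [2:f]
#4=c depends on [0:b]
#5=f depends on [3:d]
#6=d depends on [5:f]
#7=b depends on [4:c, 5:f]
#8=b depends on [7:b]
#9=b depends on [8:b]
sources: [0:b, 1:d]
N(rest) = Σ N(rest − s) over sources s of rest; N(one piece) = 1:
  size 1 → [6]=1  [9]=1
  size 2 → [6,9]=2  [8,9]=1
  size 3 → [6,8,9]=3  [7,8,9]=1
  size 4 → [4,7,8,9]=1  [6,7,8,9]=4
  size 5 → [4,6,7,8,9]=5  [5,6,7,8,9]=4
  size 6 → [3,5,6,7,8,9]=4  [4,5,6,7,8,9]=9
  size 7 → [2,3,5,6,7,8,9]=4  [3,4,5,6,7,8,9]=13
  size 8 → [1,2,3,5,6,7,8,9]=4  [2,3,4,5,6,7,8,9]=17
  first=0(b) contributes 21
  first=1(d) contributes 17
|[w]| = 38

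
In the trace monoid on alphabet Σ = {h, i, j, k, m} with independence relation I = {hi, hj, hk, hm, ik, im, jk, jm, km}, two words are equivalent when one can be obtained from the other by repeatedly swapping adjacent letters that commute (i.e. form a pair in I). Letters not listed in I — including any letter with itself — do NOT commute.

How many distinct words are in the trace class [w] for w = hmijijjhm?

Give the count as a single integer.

756

drop 0:h onto floor
drop 1:m onto floor
drop 2:i onto floor
drop 3:j onto {2:i}
drop 4:i onto {3:j}
drop 5:j onto {4:i}
drop 6:j onto {5:j}
drop 7:h onto {0:h}
drop 8:m onto {1:m}
ground layer = {0:h, 1:m, 2:i}
drop-orders for the pieces not yet dropped (sum over which currently-grounded one goes next):
  1 to go: {6} 1  {7} 1  {8} 1
  2 to go: {0,7} 1  {1,8} 1  {5,6} 1  {6,7} 2  {6,8} 2  {7,8} 2
  3 to go: {0,6,7} 3  {0,7,8} 3  {1,6,8} 3  {1,7,8} 3  {4,5,6} 1  {5,6,7} 3  {5,6,8} 3  {6,7,8} 6
  4 to go: {0,1,7,8} 6  {0,5,6,7} 6  {0,6,7,8} 12  {1,5,6,8} 6  {1,6,7,8} 12  {3,4,5,6} 1  {4,5,6,7} 4  {4,5,6,8} 4  {5,6,7,8} 12
  5 to go: {0,1,6,7,8} 30  {0,4,5,6,7} 10  {0,5,6,7,8} 30  {1,4,5,6,8} 10  {1,5,6,7,8} 30  {2,3,4,5,6} 1  {3,4,5,6,7} 5  {3,4,5,6,8} 5  {4,5,6,7,8} 20
  6 to go: {0,1,5,6,7,8} 90  {0,3,4,5,6,7} 15  {0,4,5,6,7,8} 60  {1,3,4,5,6,8} 15  {1,4,5,6,7,8} 60  {2,3,4,5,6,7} 6  {2,3,4,5,6,8} 6  {3,4,5,6,7,8} 30
  7 to go: {0,1,4,5,6,7,8} 210  {0,2,3,4,5,6,7} 21  {0,3,4,5,6,7,8} 105  {1,2,3,4,5,6,8} 21  {1,3,4,5,6,7,8} 105  {2,3,4,5,6,7,8} 42
  if 0:h drops first: 168 orders
  if 1:m drops first: 168 orders
  if 2:i drops first: 420 orders
heap linearizations: 756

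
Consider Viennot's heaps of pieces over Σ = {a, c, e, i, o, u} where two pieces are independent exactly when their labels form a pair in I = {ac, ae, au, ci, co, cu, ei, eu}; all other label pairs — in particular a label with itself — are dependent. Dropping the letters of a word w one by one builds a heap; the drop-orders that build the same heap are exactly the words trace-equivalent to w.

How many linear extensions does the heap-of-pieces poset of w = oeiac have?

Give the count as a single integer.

6

#0=o has no predecessor
#1=e depends on [0:o]
#2=i depends on [0:o]
#3=a depends on [2:i]
#4=c depends on [1:e]
sources: [0:o]
N(rest) = Σ N(rest − s) over sources s of rest; N(one piece) = 1:
  size 1 → [3]=1  [4]=1
  size 2 → [1,4]=1  [2,3]=1  [3,4]=2
  size 3 → [1,3,4]=3  [2,3,4]=3
  first=0(o) contributes 6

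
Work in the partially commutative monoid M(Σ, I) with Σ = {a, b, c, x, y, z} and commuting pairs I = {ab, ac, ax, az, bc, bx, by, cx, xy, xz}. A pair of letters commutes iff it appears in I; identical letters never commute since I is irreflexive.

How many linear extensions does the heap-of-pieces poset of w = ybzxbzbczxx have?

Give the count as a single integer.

660

drop 0:y onto floor
drop 1:b onto floor
drop 2:z onto {0:y, 1:b}
drop 3:x onto floor
drop 4:b onto {2:z}
drop 5:z onto {4:b}
drop 6:b onto {5:z}
drop 7:c onto {5:z}
drop 8:z onto {6:b, 7:c}
drop 9:x onto {3:x}
drop 10:x onto {9:x}
ground layer = {0:y, 1:b, 3:x}
drop-orders for the pieces not yet dropped (sum over which currently-grounded one goes next):
  1 to go: {8} 1  {10} 1
  2 to go: {6,8} 1  {7,8} 1  {8,10} 2  {9,10} 1
  3 to go: {3,9,10} 1  {6,7,8} 2  {6,8,10} 3  {7,8,10} 3  {8,9,10} 3
  4 to go: {3,8,9,10} 4  {5,6,7,8} 2  {6,7,8,10} 8  {6,8,9,10} 6  {7,8,9,10} 6
  5 to go: {3,6,8,9,10} 10  {3,7,8,9,10} 10  {4,5,6,7,8} 2  {5,6,7,8,10} 10  {6,7,8,9,10} 20
  6 to go: {2,4,5,6,7,8} 2  {3,6,7,8,9,10} 40  {4,5,6,7,8,10} 12  {5,6,7,8,9,10} 30
  7 to go: {0,2,4,5,6,7,8} 2  {1,2,4,5,6,7,8} 2  {2,4,5,6,7,8,10} 14  {3,5,6,7,8,9,10} 70  {4,5,6,7,8,9,10} 42
  8 to go: {0,1,2,4,5,6,7,8} 4  {0,2,4,5,6,7,8,10} 16  {1,2,4,5,6,7,8,10} 16  {2,4,5,6,7,8,9,10} 56  {3,4,5,6,7,8,9,10} 112
  9 to go: {0,1,2,4,5,6,7,8,10} 36  {0,2,4,5,6,7,8,9,10} 72  {1,2,4,5,6,7,8,9,10} 72  {2,3,4,5,6,7,8,9,10} 168
  if 0:y drops first: 240 orders
  if 1:b drops first: 240 orders
  if 3:x drops first: 180 orders
heap linearizations: 660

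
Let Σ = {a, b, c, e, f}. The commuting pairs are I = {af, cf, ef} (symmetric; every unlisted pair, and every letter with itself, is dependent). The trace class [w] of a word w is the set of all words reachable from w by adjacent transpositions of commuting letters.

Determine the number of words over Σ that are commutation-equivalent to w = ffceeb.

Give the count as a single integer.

piece 0:f — minimal
piece 1:f rests on {0:f}
piece 2:c — minimal
piece 3:e rests on {2:c}
piece 4:e rests on {3:e}
piece 5:b rests on {1:f, 4:e}
minimal pieces: {0:f, 2:c}
ways to finish when only these pieces remain (= sum over removing one remaining piece with nothing left below it):
  1 left: {5}→1
  2 left: {1,5}→1  {4,5}→1
  3 left: {0,1,5}→1  {1,4,5}→2  {3,4,5}→1
  4 left: {0,1,4,5}→3  {1,3,4,5}→3  {2,3,4,5}→1
  placing 0:f first → 4 extensions
  placing 2:c first → 6 extensions
total linear extensions = 10

10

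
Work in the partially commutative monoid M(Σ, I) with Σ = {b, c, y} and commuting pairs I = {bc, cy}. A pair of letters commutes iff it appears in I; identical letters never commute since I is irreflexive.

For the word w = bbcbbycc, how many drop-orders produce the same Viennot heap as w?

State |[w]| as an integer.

56

#0=b has no predecessor
#1=b depends on [0:b]
#2=c has no predecessor
#3=b depends on [1:b]
#4=b depends on [3:b]
#5=y depends on [4:b]
#6=c depends on [2:c]
#7=c depends on [6:c]
sources: [0:b, 2:c]
N(rest) = Σ N(rest − s) over sources s of rest; N(one piece) = 1:
  size 1 → [5]=1  [7]=1
  size 2 → [4,5]=1  [5,7]=2  [6,7]=1
  size 3 → [2,6,7]=1  [3,4,5]=1  [4,5,7]=3  [5,6,7]=3
  size 4 → [1,3,4,5]=1  [2,5,6,7]=4  [3,4,5,7]=4  [4,5,6,7]=6
  size 5 → [0,1,3,4,5]=1  [1,3,4,5,7]=5  [2,4,5,6,7]=10  [3,4,5,6,7]=10
  size 6 → [0,1,3,4,5,7]=6  [1,3,4,5,6,7]=15  [2,3,4,5,6,7]=20
  first=0(b) contributes 35
  first=2(c) contributes 21
|[w]| = 56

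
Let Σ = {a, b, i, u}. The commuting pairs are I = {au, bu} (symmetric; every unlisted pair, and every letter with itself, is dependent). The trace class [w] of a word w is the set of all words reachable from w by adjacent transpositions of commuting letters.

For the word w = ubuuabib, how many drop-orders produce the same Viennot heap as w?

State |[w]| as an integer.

#0=u has no predecessor
#1=b has no predecessor
#2=u depends on [0:u]
#3=u depends on [2:u]
#4=a depends on [1:b]
#5=b depends on [4:a]
#6=i depends on [3:u, 5:b]
#7=b depends on [6:i]
sources: [0:u, 1:b]
N(rest) = Σ N(rest − s) over sources s of rest; N(one piece) = 1:
  size 1 → [7]=1
  size 2 → [6,7]=1
  size 3 → [3,6,7]=1  [5,6,7]=1
  size 4 → [2,3,6,7]=1  [3,5,6,7]=2  [4,5,6,7]=1
  size 5 → [0,2,3,6,7]=1  [1,4,5,6,7]=1  [2,3,5,6,7]=3  [3,4,5,6,7]=3
  size 6 → [0,2,3,5,6,7]=4  [1,3,4,5,6,7]=4  [2,3,4,5,6,7]=6
  first=0(u) contributes 10
  first=1(b) contributes 10
|[w]| = 20

20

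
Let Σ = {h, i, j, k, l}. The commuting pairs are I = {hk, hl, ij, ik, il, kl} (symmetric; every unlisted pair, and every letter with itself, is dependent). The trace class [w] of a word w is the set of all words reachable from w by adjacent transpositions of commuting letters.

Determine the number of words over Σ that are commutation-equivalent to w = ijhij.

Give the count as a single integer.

4

0(i) covers ∅
1(j) covers ∅
2(h) covers 0:i, 1:j
3(i) covers 2:h
4(j) covers 2:h
floor of heap: 0:i, 1:j
completions by unplaced set U, small U first (add the entries for U minus each lowest piece of U):
  |U|=1: {3}:1  {4}:1
  |U|=2: {3,4}:2
  |U|=3: {2,3,4}:2
  start at 0(i): 2
  start at 1(j): 2
sum over floor = 4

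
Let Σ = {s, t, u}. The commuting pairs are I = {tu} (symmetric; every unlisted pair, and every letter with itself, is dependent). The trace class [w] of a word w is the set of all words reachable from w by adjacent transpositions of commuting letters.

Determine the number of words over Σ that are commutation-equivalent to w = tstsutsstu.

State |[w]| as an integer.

4

piece 0:t — minimal
piece 1:s rests on {0:t}
piece 2:t rests on {1:s}
piece 3:s rests on {2:t}
piece 4:u rests on {3:s}
piece 5:t rests on {3:s}
piece 6:s rests on {4:u, 5:t}
piece 7:s rests on {6:s}
piece 8:t rests on {7:s}
piece 9:u rests on {7:s}
minimal pieces: {0:t}
ways to finish when only these pieces remain (= sum over removing one remaining piece with nothing left below it):
  1 left: {8}→1  {9}→1
  2 left: {8,9}→2
  3 left: {7,8,9}→2
  4 left: {6,7,8,9}→2
  5 left: {4,6,7,8,9}→2  {5,6,7,8,9}→2
  6 left: {4,5,6,7,8,9}→4
  7 left: {3,4,5,6,7,8,9}→4
  8 left: {2,3,4,5,6,7,8,9}→4
  placing 0:t first → 4 extensions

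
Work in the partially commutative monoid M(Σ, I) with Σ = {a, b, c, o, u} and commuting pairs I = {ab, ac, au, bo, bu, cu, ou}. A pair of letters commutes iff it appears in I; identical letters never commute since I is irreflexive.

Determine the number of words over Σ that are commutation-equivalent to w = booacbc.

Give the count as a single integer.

drop 0:b onto floor
drop 1:o onto floor
drop 2:o onto {1:o}
drop 3:a onto {2:o}
drop 4:c onto {0:b, 2:o}
drop 5:b onto {4:c}
drop 6:c onto {5:b}
ground layer = {0:b, 1:o}
drop-orders for the pieces not yet dropped (sum over which currently-grounded one goes next):
  1 to go: {3} 1  {6} 1
  2 to go: {3,6} 2  {5,6} 1
  3 to go: {3,5,6} 3  {4,5,6} 1
  4 to go: {0,4,5,6} 1  {3,4,5,6} 4
  5 to go: {0,3,4,5,6} 5  {2,3,4,5,6} 4
  if 0:b drops first: 4 orders
  if 1:o drops first: 9 orders
heap linearizations: 13

13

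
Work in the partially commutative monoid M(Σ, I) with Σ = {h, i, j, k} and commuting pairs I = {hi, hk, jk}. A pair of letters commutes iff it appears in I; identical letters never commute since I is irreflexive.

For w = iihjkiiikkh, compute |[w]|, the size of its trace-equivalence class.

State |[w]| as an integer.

45

#0=i has no predecessor
#1=i depends on [0:i]
#2=h has no predecessor
#3=j depends on [1:i, 2:h]
#4=k depends on [1:i]
#5=i depends on [3:j, 4:k]
#6=i depends on [5:i]
#7=i depends on [6:i]
#8=k depends on [7:i]
#9=k depends on [8:k]
#10=h depends on [3:j]
sources: [0:i, 2:h]
N(rest) = Σ N(rest − s) over sources s of rest; N(one piece) = 1:
  size 1 → [9]=1  [10]=1
  size 2 → [8,9]=1  [9,10]=2
  size 3 → [7,8,9]=1  [8,9,10]=3
  size 4 → [6,7,8,9]=1  [7,8,9,10]=4
  size 5 → [5,6,7,8,9]=1  [6,7,8,9,10]=5
  size 6 → [4,5,6,7,8,9]=1  [5,6,7,8,9,10]=6
  size 7 → [3,5,6,7,8,9,10]=6  [4,5,6,7,8,9,10]=7
  size 8 → [2,3,5,6,7,8,9,10]=6  [3,4,5,6,7,8,9,10]=13
  size 9 → [1,3,4,5,6,7,8,9,10]=13  [2,3,4,5,6,7,8,9,10]=19
  first=0(i) contributes 32
  first=2(h) contributes 13
|[w]| = 45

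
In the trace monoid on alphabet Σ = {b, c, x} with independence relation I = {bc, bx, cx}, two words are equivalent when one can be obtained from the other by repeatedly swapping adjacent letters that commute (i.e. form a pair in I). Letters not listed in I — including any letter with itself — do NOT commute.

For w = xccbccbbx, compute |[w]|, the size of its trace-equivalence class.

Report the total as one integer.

#0=x has no predecessor
#1=c has no predecessor
#2=c depends on [1:c]
#3=b has no predecessor
#4=c depends on [2:c]
#5=c depends on [4:c]
#6=b depends on [3:b]
#7=b depends on [6:b]
#8=x depends on [0:x]
sources: [0:x, 1:c, 3:b]
N(rest) = Σ N(rest − s) over sources s of rest; N(one piece) = 1:
  size 1 → [5]=1  [7]=1  [8]=1
  size 2 → [0,8]=1  [4,5]=1  [5,7]=2  [5,8]=2  [6,7]=1  [7,8]=2
  size 3 → [0,5,8]=3  [0,7,8]=3  [2,4,5]=1  [3,6,7]=1  [4,5,7]=3  [4,5,8]=3  [5,6,7]=3  [5,7,8]=6  [6,7,8]=3
  size 4 → [0,4,5,8]=6  [0,5,7,8]=12  [0,6,7,8]=6  [1,2,4,5]=1  [2,4,5,7]=4  [2,4,5,8]=4  [3,5,6,7]=4  [3,6,7,8]=4  [4,5,6,7]=6  [4,5,7,8]=12  [5,6,7,8]=12
  size 5 → [0,2,4,5,8]=10  [0,3,6,7,8]=10  [0,4,5,7,8]=30  [0,5,6,7,8]=30  [1,2,4,5,7]=5  [1,2,4,5,8]=5  [2,4,5,6,7]=10  [2,4,5,7,8]=20  [3,4,5,6,7]=10  [3,5,6,7,8]=20  [4,5,6,7,8]=30
  size 6 → [0,1,2,4,5,8]=15  [0,2,4,5,7,8]=60  [0,3,5,6,7,8]=60  [0,4,5,6,7,8]=90  [1,2,4,5,6,7]=15  [1,2,4,5,7,8]=30  [2,3,4,5,6,7]=20  [2,4,5,6,7,8]=60  [3,4,5,6,7,8]=60
  size 7 → [0,1,2,4,5,7,8]=105  [0,2,4,5,6,7,8]=210  [0,3,4,5,6,7,8]=210  [1,2,3,4,5,6,7]=35  [1,2,4,5,6,7,8]=105  [2,3,4,5,6,7,8]=140
  first=0(x) contributes 280
  first=1(c) contributes 560
  first=3(b) contributes 420
|[w]| = 1260

1260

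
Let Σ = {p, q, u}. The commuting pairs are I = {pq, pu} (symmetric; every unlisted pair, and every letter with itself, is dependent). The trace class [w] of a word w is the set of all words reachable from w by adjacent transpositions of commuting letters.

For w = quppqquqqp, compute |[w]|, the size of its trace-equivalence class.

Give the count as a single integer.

120

piece 0:q — minimal
piece 1:u rests on {0:q}
piece 2:p — minimal
piece 3:p rests on {2:p}
piece 4:q rests on {1:u}
piece 5:q rests on {4:q}
piece 6:u rests on {5:q}
piece 7:q rests on {6:u}
piece 8:q rests on {7:q}
piece 9:p rests on {3:p}
minimal pieces: {0:q, 2:p}
ways to finish when only these pieces remain (= sum over removing one remaining piece with nothing left below it):
  1 left: {8}→1  {9}→1
  2 left: {3,9}→1  {7,8}→1  {8,9}→2
  3 left: {2,3,9}→1  {3,8,9}→3  {6,7,8}→1  {7,8,9}→3
  4 left: {2,3,8,9}→4  {3,7,8,9}→6  {5,6,7,8}→1  {6,7,8,9}→4
  5 left: {2,3,7,8,9}→10  {3,6,7,8,9}→10  {4,5,6,7,8}→1  {5,6,7,8,9}→5
  6 left: {1,4,5,6,7,8}→1  {2,3,6,7,8,9}→20  {3,5,6,7,8,9}→15  {4,5,6,7,8,9}→6
  7 left: {0,1,4,5,6,7,8}→1  {1,4,5,6,7,8,9}→7  {2,3,5,6,7,8,9}→35  {3,4,5,6,7,8,9}→21
  8 left: {0,1,4,5,6,7,8,9}→8  {1,3,4,5,6,7,8,9}→28  {2,3,4,5,6,7,8,9}→56
  placing 0:q first → 84 extensions
  placing 2:p first → 36 extensions
total linear extensions = 120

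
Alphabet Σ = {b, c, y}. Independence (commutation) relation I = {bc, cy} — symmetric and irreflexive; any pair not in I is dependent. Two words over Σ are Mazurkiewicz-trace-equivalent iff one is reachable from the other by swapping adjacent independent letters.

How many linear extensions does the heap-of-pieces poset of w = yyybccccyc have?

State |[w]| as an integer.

piece 0:y — minimal
piece 1:y rests on {0:y}
piece 2:y rests on {1:y}
piece 3:b rests on {2:y}
piece 4:c — minimal
piece 5:c rests on {4:c}
piece 6:c rests on {5:c}
piece 7:c rests on {6:c}
piece 8:y rests on {3:b}
piece 9:c rests on {7:c}
minimal pieces: {0:y, 4:c}
ways to finish when only these pieces remain (= sum over removing one remaining piece with nothing left below it):
  1 left: {8}→1  {9}→1
  2 left: {3,8}→1  {7,9}→1  {8,9}→2
  3 left: {2,3,8}→1  {3,8,9}→3  {6,7,9}→1  {7,8,9}→3
  4 left: {1,2,3,8}→1  {2,3,8,9}→4  {3,7,8,9}→6  {5,6,7,9}→1  {6,7,8,9}→4
  5 left: {0,1,2,3,8}→1  {1,2,3,8,9}→5  {2,3,7,8,9}→10  {3,6,7,8,9}→10  {4,5,6,7,9}→1  {5,6,7,8,9}→5
  6 left: {0,1,2,3,8,9}→6  {1,2,3,7,8,9}→15  {2,3,6,7,8,9}→20  {3,5,6,7,8,9}→15  {4,5,6,7,8,9}→6
  7 left: {0,1,2,3,7,8,9}→21  {1,2,3,6,7,8,9}→35  {2,3,5,6,7,8,9}→35  {3,4,5,6,7,8,9}→21
  8 left: {0,1,2,3,6,7,8,9}→56  {1,2,3,5,6,7,8,9}→70  {2,3,4,5,6,7,8,9}→56
  placing 0:y first → 126 extensions
  placing 4:c first → 126 extensions
total linear extensions = 252

252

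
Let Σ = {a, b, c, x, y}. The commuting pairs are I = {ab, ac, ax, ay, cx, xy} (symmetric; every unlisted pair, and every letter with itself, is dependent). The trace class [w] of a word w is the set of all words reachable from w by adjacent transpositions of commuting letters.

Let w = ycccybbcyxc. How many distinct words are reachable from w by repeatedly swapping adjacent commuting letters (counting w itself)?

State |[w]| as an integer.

0(y) covers ∅
1(c) covers 0:y
2(c) covers 1:c
3(c) covers 2:c
4(y) covers 3:c
5(b) covers 4:y
6(b) covers 5:b
7(c) covers 6:b
8(y) covers 7:c
9(x) covers 6:b
10(c) covers 8:y
floor of heap: 0:y
completions by unplaced set U, small U first (add the entries for U minus each lowest piece of U):
  |U|=1: {9}:1  {10}:1
  |U|=2: {8,10}:1  {9,10}:2
  |U|=3: {7,8,10}:1  {8,9,10}:3
  |U|=4: {7,8,9,10}:4
  |U|=5: {6,7,8,9,10}:4
  |U|=6: {5,6,7,8,9,10}:4
  |U|=7: {4,5,6,7,8,9,10}:4
  |U|=8: {3,4,5,6,7,8,9,10}:4
  |U|=9: {2,3,4,5,6,7,8,9,10}:4
  start at 0(y): 4

4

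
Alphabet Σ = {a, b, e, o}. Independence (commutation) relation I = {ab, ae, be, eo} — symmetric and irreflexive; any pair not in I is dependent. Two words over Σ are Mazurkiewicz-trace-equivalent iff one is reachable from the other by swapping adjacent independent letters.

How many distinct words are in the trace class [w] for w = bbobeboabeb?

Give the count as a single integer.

#0=b has no predecessor
#1=b depends on [0:b]
#2=o depends on [1:b]
#3=b depends on [2:o]
#4=e has no predecessor
#5=b depends on [3:b]
#6=o depends on [5:b]
#7=a depends on [6:o]
#8=b depends on [6:o]
#9=e depends on [4:e]
#10=b depends on [8:b]
sources: [0:b, 4:e]
N(rest) = Σ N(rest − s) over sources s of rest; N(one piece) = 1:
  size 1 → [7]=1  [9]=1  [10]=1
  size 2 → [4,9]=1  [7,9]=2  [7,10]=2  [8,10]=1  [9,10]=2
  size 3 → [4,7,9]=3  [4,9,10]=3  [7,8,10]=3  [7,9,10]=6  [8,9,10]=3
  size 4 → [4,7,9,10]=12  [4,8,9,10]=6  [6,7,8,10]=3  [7,8,9,10]=12
  size 5 → [4,7,8,9,10]=30  [5,6,7,8,10]=3  [6,7,8,9,10]=15
  size 6 → [3,5,6,7,8,10]=3  [4,6,7,8,9,10]=45  [5,6,7,8,9,10]=18
  size 7 → [2,3,5,6,7,8,10]=3  [3,5,6,7,8,9,10]=21  [4,5,6,7,8,9,10]=63
  size 8 → [1,2,3,5,6,7,8,10]=3  [2,3,5,6,7,8,9,10]=24  [3,4,5,6,7,8,9,10]=84
  size 9 → [0,1,2,3,5,6,7,8,10]=3  [1,2,3,5,6,7,8,9,10]=27  [2,3,4,5,6,7,8,9,10]=108
  first=0(b) contributes 135
  first=4(e) contributes 30
|[w]| = 165

165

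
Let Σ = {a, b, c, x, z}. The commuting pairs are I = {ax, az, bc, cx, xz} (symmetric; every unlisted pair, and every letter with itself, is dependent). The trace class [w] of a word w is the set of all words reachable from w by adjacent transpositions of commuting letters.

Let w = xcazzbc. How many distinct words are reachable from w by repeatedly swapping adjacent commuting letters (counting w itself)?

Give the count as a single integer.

33

drop 0:x onto floor
drop 1:c onto floor
drop 2:a onto {1:c}
drop 3:z onto {1:c}
drop 4:z onto {3:z}
drop 5:b onto {0:x, 2:a, 4:z}
drop 6:c onto {2:a, 4:z}
ground layer = {0:x, 1:c}
drop-orders for the pieces not yet dropped (sum over which currently-grounded one goes next):
  1 to go: {5} 1  {6} 1
  2 to go: {0,5} 1  {5,6} 2
  3 to go: {0,5,6} 3  {2,5,6} 2  {4,5,6} 2
  4 to go: {0,2,5,6} 5  {0,4,5,6} 5  {2,4,5,6} 4  {3,4,5,6} 2
  5 to go: {0,2,4,5,6} 14  {0,3,4,5,6} 7  {2,3,4,5,6} 6
  if 0:x drops first: 6 orders
  if 1:c drops first: 27 orders
heap linearizations: 33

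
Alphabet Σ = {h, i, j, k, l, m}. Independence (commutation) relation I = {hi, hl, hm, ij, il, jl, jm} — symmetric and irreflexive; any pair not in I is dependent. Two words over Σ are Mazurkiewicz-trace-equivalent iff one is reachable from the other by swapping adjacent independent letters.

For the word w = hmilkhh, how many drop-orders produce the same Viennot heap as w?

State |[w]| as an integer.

8

piece 0:h — minimal
piece 1:m — minimal
piece 2:i rests on {1:m}
piece 3:l rests on {1:m}
piece 4:k rests on {0:h, 2:i, 3:l}
piece 5:h rests on {4:k}
piece 6:h rests on {5:h}
minimal pieces: {0:h, 1:m}
ways to finish when only these pieces remain (= sum over removing one remaining piece with nothing left below it):
  1 left: {6}→1
  2 left: {5,6}→1
  3 left: {4,5,6}→1
  4 left: {0,4,5,6}→1  {2,4,5,6}→1  {3,4,5,6}→1
  5 left: {0,2,4,5,6}→2  {0,3,4,5,6}→2  {2,3,4,5,6}→2
  placing 0:h first → 2 extensions
  placing 1:m first → 6 extensions
total linear extensions = 8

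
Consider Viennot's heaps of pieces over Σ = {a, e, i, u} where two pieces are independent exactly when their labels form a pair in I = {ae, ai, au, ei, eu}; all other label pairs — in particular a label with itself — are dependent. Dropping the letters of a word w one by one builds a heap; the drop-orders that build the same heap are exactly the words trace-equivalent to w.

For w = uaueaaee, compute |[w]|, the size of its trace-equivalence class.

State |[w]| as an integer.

560

#0=u has no predecessor
#1=a has no predecessor
#2=u depends on [0:u]
#3=e has no predecessor
#4=a depends on [1:a]
#5=a depends on [4:a]
#6=e depends on [3:e]
#7=e depends on [6:e]
sources: [0:u, 1:a, 3:e]
N(rest) = Σ N(rest − s) over sources s of rest; N(one piece) = 1:
  size 1 → [2]=1  [5]=1  [7]=1
  size 2 → [0,2]=1  [2,5]=2  [2,7]=2  [4,5]=1  [5,7]=2  [6,7]=1
  size 3 → [0,2,5]=3  [0,2,7]=3  [1,4,5]=1  [2,4,5]=3  [2,5,7]=6  [2,6,7]=3  [3,6,7]=1  [4,5,7]=3  [5,6,7]=3
  size 4 → [0,2,4,5]=6  [0,2,5,7]=12  [0,2,6,7]=6  [1,2,4,5]=4  [1,4,5,7]=4  [2,3,6,7]=4  [2,4,5,7]=12  [2,5,6,7]=12  [3,5,6,7]=4  [4,5,6,7]=6
  size 5 → [0,1,2,4,5]=10  [0,2,3,6,7]=10  [0,2,4,5,7]=30  [0,2,5,6,7]=30  [1,2,4,5,7]=20  [1,4,5,6,7]=10  [2,3,5,6,7]=20  [2,4,5,6,7]=30  [3,4,5,6,7]=10
  size 6 → [0,1,2,4,5,7]=60  [0,2,3,5,6,7]=60  [0,2,4,5,6,7]=90  [1,2,4,5,6,7]=60  [1,3,4,5,6,7]=20  [2,3,4,5,6,7]=60
  first=0(u) contributes 140
  first=1(a) contributes 210
  first=3(e) contributes 210
|[w]| = 560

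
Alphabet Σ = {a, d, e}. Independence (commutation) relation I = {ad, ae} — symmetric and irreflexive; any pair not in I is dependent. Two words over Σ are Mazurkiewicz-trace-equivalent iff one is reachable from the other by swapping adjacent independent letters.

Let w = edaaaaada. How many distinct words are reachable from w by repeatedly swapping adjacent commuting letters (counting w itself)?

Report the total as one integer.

84

#0=e has no predecessor
#1=d depends on [0:e]
#2=a has no predecessor
#3=a depends on [2:a]
#4=a depends on [3:a]
#5=a depends on [4:a]
#6=a depends on [5:a]
#7=d depends on [1:d]
#8=a depends on [6:a]
sources: [0:e, 2:a]
N(rest) = Σ N(rest − s) over sources s of rest; N(one piece) = 1:
  size 1 → [7]=1  [8]=1
  size 2 → [1,7]=1  [6,8]=1  [7,8]=2
  size 3 → [0,1,7]=1  [1,7,8]=3  [5,6,8]=1  [6,7,8]=3
  size 4 → [0,1,7,8]=4  [1,6,7,8]=6  [4,5,6,8]=1  [5,6,7,8]=4
  size 5 → [0,1,6,7,8]=10  [1,5,6,7,8]=10  [3,4,5,6,8]=1  [4,5,6,7,8]=5
  size 6 → [0,1,5,6,7,8]=20  [1,4,5,6,7,8]=15  [2,3,4,5,6,8]=1  [3,4,5,6,7,8]=6
  size 7 → [0,1,4,5,6,7,8]=35  [1,3,4,5,6,7,8]=21  [2,3,4,5,6,7,8]=7
  first=0(e) contributes 28
  first=2(a) contributes 56
|[w]| = 84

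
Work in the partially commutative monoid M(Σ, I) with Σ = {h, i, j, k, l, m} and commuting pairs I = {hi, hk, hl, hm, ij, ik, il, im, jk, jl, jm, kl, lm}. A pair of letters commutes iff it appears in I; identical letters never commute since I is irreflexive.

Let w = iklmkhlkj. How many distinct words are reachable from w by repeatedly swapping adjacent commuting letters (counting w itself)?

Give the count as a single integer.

3780

#0=i has no predecessor
#1=k has no predecessor
#2=l has no predecessor
#3=m depends on [1:k]
#4=k depends on [3:m]
#5=h has no predecessor
#6=l depends on [2:l]
#7=k depends on [4:k]
#8=j depends on [5:h]
sources: [0:i, 1:k, 2:l, 5:h]
N(rest) = Σ N(rest − s) over sources s of rest; N(one piece) = 1:
  size 1 → [0]=1  [6]=1  [7]=1  [8]=1
  size 2 → [0,6]=2  [0,7]=2  [0,8]=2  [2,6]=1  [4,7]=1  [5,8]=1  [6,7]=2  [6,8]=2  [7,8]=2
  size 3 → [0,2,6]=3  [0,4,7]=3  [0,5,8]=3  [0,6,7]=6  [0,6,8]=6  [0,7,8]=6  [2,6,7]=3  [2,6,8]=3  [3,4,7]=1  [4,6,7]=3  [4,7,8]=3  [5,6,8]=3  [5,7,8]=3  [6,7,8]=6
  size 4 → [0,2,6,7]=12  [0,2,6,8]=12  [0,3,4,7]=4  [0,4,6,7]=12  [0,4,7,8]=12  [0,5,6,8]=12  [0,5,7,8]=12  [0,6,7,8]=24  [1,3,4,7]=1  [2,4,6,7]=6  [2,5,6,8]=6  [2,6,7,8]=12  [3,4,6,7]=4  [3,4,7,8]=4  [4,5,7,8]=6  [4,6,7,8]=12  [5,6,7,8]=12
  size 5 → [0,1,3,4,7]=5  [0,2,4,6,7]=30  [0,2,5,6,8]=30  [0,2,6,7,8]=60  [0,3,4,6,7]=20  [0,3,4,7,8]=20  [0,4,5,7,8]=30  [0,4,6,7,8]=60  [0,5,6,7,8]=60  [1,3,4,6,7]=5  [1,3,4,7,8]=5  [2,3,4,6,7]=10  [2,4,6,7,8]=30  [2,5,6,7,8]=30  [3,4,5,7,8]=10  [3,4,6,7,8]=20  [4,5,6,7,8]=30
  size 6 → [0,1,3,4,6,7]=30  [0,1,3,4,7,8]=30  [0,2,3,4,6,7]=60  [0,2,4,6,7,8]=180  [0,2,5,6,7,8]=180  [0,3,4,5,7,8]=60  [0,3,4,6,7,8]=120  [0,4,5,6,7,8]=180  [1,2,3,4,6,7]=15  [1,3,4,5,7,8]=15  [1,3,4,6,7,8]=30  [2,3,4,6,7,8]=60  [2,4,5,6,7,8]=90  [3,4,5,6,7,8]=60
  size 7 → [0,1,2,3,4,6,7]=105  [0,1,3,4,5,7,8]=105  [0,1,3,4,6,7,8]=210  [0,2,3,4,6,7,8]=420  [0,2,4,5,6,7,8]=630  [0,3,4,5,6,7,8]=420  [1,2,3,4,6,7,8]=105  [1,3,4,5,6,7,8]=105  [2,3,4,5,6,7,8]=210
  first=0(i) contributes 420
  first=1(k) contributes 1680
  first=2(l) contributes 840
  first=5(h) contributes 840
|[w]| = 3780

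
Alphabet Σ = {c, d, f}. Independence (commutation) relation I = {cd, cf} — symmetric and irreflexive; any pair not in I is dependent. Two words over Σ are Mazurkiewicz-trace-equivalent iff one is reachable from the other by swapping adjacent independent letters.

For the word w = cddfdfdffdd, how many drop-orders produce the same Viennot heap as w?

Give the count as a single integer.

drop 0:c onto floor
drop 1:d onto floor
drop 2:d onto {1:d}
drop 3:f onto {2:d}
drop 4:d onto {3:f}
drop 5:f onto {4:d}
drop 6:d onto {5:f}
drop 7:f onto {6:d}
drop 8:f onto {7:f}
drop 9:d onto {8:f}
drop 10:d onto {9:d}
ground layer = {0:c, 1:d}
drop-orders for the pieces not yet dropped (sum over which currently-grounded one goes next):
  1 to go: {0} 1  {10} 1
  2 to go: {0,10} 2  {9,10} 1
  3 to go: {0,9,10} 3  {8,9,10} 1
  4 to go: {0,8,9,10} 4  {7,8,9,10} 1
  5 to go: {0,7,8,9,10} 5  {6,7,8,9,10} 1
  6 to go: {0,6,7,8,9,10} 6  {5,6,7,8,9,10} 1
  7 to go: {0,5,6,7,8,9,10} 7  {4,5,6,7,8,9,10} 1
  8 to go: {0,4,5,6,7,8,9,10} 8  {3,4,5,6,7,8,9,10} 1
  9 to go: {0,3,4,5,6,7,8,9,10} 9  {2,3,4,5,6,7,8,9,10} 1
  if 0:c drops first: 1 orders
  if 1:d drops first: 10 orders
heap linearizations: 11

11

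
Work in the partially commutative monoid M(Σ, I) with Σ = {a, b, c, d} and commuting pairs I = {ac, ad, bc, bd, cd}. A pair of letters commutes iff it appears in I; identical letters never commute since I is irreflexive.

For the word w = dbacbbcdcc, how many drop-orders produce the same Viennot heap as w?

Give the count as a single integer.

0(d) covers ∅
1(b) covers ∅
2(a) covers 1:b
3(c) covers ∅
4(b) covers 2:a
5(b) covers 4:b
6(c) covers 3:c
7(d) covers 0:d
8(c) covers 6:c
9(c) covers 8:c
floor of heap: 0:d, 1:b, 3:c
completions by unplaced set U, small U first (add the entries for U minus each lowest piece of U):
  |U|=1: {5}:1  {7}:1  {9}:1
  |U|=2: {0,7}:1  {4,5}:1  {5,7}:2  {5,9}:2  {7,9}:2  {8,9}:1
  |U|=3: {0,5,7}:3  {0,7,9}:3  {2,4,5}:1  {4,5,7}:3  {4,5,9}:3  {5,7,9}:6  {5,8,9}:3  {6,8,9}:1  {7,8,9}:3
  |U|=4: {0,4,5,7}:6  {0,5,7,9}:12  {0,7,8,9}:6  {1,2,4,5}:1  {2,4,5,7}:4  {2,4,5,9}:4  {3,6,8,9}:1  {4,5,7,9}:12  {4,5,8,9}:6  {5,6,8,9}:4  {5,7,8,9}:12  {6,7,8,9}:4
  |U|=5: {0,2,4,5,7}:10  {0,4,5,7,9}:30  {0,5,7,8,9}:30  {0,6,7,8,9}:10  {1,2,4,5,7}:5  {1,2,4,5,9}:5  {2,4,5,7,9}:20  {2,4,5,8,9}:10  {3,5,6,8,9}:5  {3,6,7,8,9}:5  {4,5,6,8,9}:10  {4,5,7,8,9}:30  {5,6,7,8,9}:20
  |U|=6: {0,1,2,4,5,7}:15  {0,2,4,5,7,9}:60  {0,3,6,7,8,9}:15  {0,4,5,7,8,9}:90  {0,5,6,7,8,9}:60  {1,2,4,5,7,9}:30  {1,2,4,5,8,9}:15  {2,4,5,6,8,9}:20  {2,4,5,7,8,9}:60  {3,4,5,6,8,9}:15  {3,5,6,7,8,9}:30  {4,5,6,7,8,9}:60
  |U|=7: {0,1,2,4,5,7,9}:105  {0,2,4,5,7,8,9}:210  {0,3,5,6,7,8,9}:105  {0,4,5,6,7,8,9}:210  {1,2,4,5,6,8,9}:35  {1,2,4,5,7,8,9}:105  {2,3,4,5,6,8,9}:35  {2,4,5,6,7,8,9}:140  {3,4,5,6,7,8,9}:105
  |U|=8: {0,1,2,4,5,7,8,9}:420  {0,2,4,5,6,7,8,9}:560  {0,3,4,5,6,7,8,9}:420  {1,2,3,4,5,6,8,9}:70  {1,2,4,5,6,7,8,9}:280  {2,3,4,5,6,7,8,9}:280
  start at 0(d): 630
  start at 1(b): 1260
  start at 3(c): 1260
sum over floor = 3150

3150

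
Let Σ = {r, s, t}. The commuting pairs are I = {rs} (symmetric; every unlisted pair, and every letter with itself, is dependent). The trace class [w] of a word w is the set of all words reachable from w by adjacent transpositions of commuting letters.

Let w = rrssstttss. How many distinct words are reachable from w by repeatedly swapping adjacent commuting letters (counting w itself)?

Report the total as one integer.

10

drop 0:r onto floor
drop 1:r onto {0:r}
drop 2:s onto floor
drop 3:s onto {2:s}
drop 4:s onto {3:s}
drop 5:t onto {1:r, 4:s}
drop 6:t onto {5:t}
drop 7:t onto {6:t}
drop 8:s onto {7:t}
drop 9:s onto {8:s}
ground layer = {0:r, 2:s}
drop-orders for the pieces not yet dropped (sum over which currently-grounded one goes next):
  1 to go: {9} 1
  2 to go: {8,9} 1
  3 to go: {7,8,9} 1
  4 to go: {6,7,8,9} 1
  5 to go: {5,6,7,8,9} 1
  6 to go: {1,5,6,7,8,9} 1  {4,5,6,7,8,9} 1
  7 to go: {0,1,5,6,7,8,9} 1  {1,4,5,6,7,8,9} 2  {3,4,5,6,7,8,9} 1
  8 to go: {0,1,4,5,6,7,8,9} 3  {1,3,4,5,6,7,8,9} 3  {2,3,4,5,6,7,8,9} 1
  if 0:r drops first: 4 orders
  if 2:s drops first: 6 orders
heap linearizations: 10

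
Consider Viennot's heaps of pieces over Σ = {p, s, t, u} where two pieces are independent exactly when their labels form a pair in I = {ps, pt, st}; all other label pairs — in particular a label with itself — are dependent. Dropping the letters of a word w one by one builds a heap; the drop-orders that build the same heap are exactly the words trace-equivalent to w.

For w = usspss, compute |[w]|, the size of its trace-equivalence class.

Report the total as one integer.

5

#0=u has no predecessor
#1=s depends on [0:u]
#2=s depends on [1:s]
#3=p depends on [0:u]
#4=s depends on [2:s]
#5=s depends on [4:s]
sources: [0:u]
N(rest) = Σ N(rest − s) over sources s of rest; N(one piece) = 1:
  size 1 → [3]=1  [5]=1
  size 2 → [3,5]=2  [4,5]=1
  size 3 → [2,4,5]=1  [3,4,5]=3
  size 4 → [1,2,4,5]=1  [2,3,4,5]=4
  first=0(u) contributes 5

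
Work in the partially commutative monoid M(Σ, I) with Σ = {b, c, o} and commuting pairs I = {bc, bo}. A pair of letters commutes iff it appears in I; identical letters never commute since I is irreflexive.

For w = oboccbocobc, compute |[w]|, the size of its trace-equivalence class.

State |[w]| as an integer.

165

0(o) covers ∅
1(b) covers ∅
2(o) covers 0:o
3(c) covers 2:o
4(c) covers 3:c
5(b) covers 1:b
6(o) covers 4:c
7(c) covers 6:o
8(o) covers 7:c
9(b) covers 5:b
10(c) covers 8:o
floor of heap: 0:o, 1:b
completions by unplaced set U, small U first (add the entries for U minus each lowest piece of U):
  |U|=1: {9}:1  {10}:1
  |U|=2: {5,9}:1  {8,10}:1  {9,10}:2
  |U|=3: {1,5,9}:1  {5,9,10}:3  {7,8,10}:1  {8,9,10}:3
  |U|=4: {1,5,9,10}:4  {5,8,9,10}:6  {6,7,8,10}:1  {7,8,9,10}:4
  |U|=5: {1,5,8,9,10}:10  {4,6,7,8,10}:1  {5,7,8,9,10}:10  {6,7,8,9,10}:5
  |U|=6: {1,5,7,8,9,10}:20  {3,4,6,7,8,10}:1  {4,6,7,8,9,10}:6  {5,6,7,8,9,10}:15
  |U|=7: {1,5,6,7,8,9,10}:35  {2,3,4,6,7,8,10}:1  {3,4,6,7,8,9,10}:7  {4,5,6,7,8,9,10}:21
  |U|=8: {0,2,3,4,6,7,8,10}:1  {1,4,5,6,7,8,9,10}:56  {2,3,4,6,7,8,9,10}:8  {3,4,5,6,7,8,9,10}:28
  |U|=9: {0,2,3,4,6,7,8,9,10}:9  {1,3,4,5,6,7,8,9,10}:84  {2,3,4,5,6,7,8,9,10}:36
  start at 0(o): 120
  start at 1(b): 45
sum over floor = 165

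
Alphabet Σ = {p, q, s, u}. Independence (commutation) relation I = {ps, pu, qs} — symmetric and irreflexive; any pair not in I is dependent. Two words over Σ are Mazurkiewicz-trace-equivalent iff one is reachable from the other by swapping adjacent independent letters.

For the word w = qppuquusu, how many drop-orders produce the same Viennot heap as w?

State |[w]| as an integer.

0(q) covers ∅
1(p) covers 0:q
2(p) covers 1:p
3(u) covers 0:q
4(q) covers 2:p, 3:u
5(u) covers 4:q
6(u) covers 5:u
7(s) covers 6:u
8(u) covers 7:s
floor of heap: 0:q
completions by unplaced set U, small U first (add the entries for U minus each lowest piece of U):
  |U|=1: {8}:1
  |U|=2: {7,8}:1
  |U|=3: {6,7,8}:1
  |U|=4: {5,6,7,8}:1
  |U|=5: {4,5,6,7,8}:1
  |U|=6: {2,4,5,6,7,8}:1  {3,4,5,6,7,8}:1
  |U|=7: {1,2,4,5,6,7,8}:1  {2,3,4,5,6,7,8}:2
  start at 0(q): 3

3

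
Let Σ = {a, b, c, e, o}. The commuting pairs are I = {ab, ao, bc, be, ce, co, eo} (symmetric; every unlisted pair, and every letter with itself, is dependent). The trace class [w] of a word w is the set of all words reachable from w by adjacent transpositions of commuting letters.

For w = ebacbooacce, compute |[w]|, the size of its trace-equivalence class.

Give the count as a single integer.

#0=e has no predecessor
#1=b has no predecessor
#2=a depends on [0:e]
#3=c depends on [2:a]
#4=b depends on [1:b]
#5=o depends on [4:b]
#6=o depends on [5:o]
#7=a depends on [3:c]
#8=c depends on [7:a]
#9=c depends on [8:c]
#10=e depends on [7:a]
sources: [0:e, 1:b]
N(rest) = Σ N(rest − s) over sources s of rest; N(one piece) = 1:
  size 1 → [6]=1  [9]=1  [10]=1
  size 2 → [5,6]=1  [6,9]=2  [6,10]=2  [8,9]=1  [9,10]=2
  size 3 → [4,5,6]=1  [5,6,9]=3  [5,6,10]=3  [6,8,9]=3  [6,9,10]=6  [8,9,10]=3
  size 4 → [1,4,5,6]=1  [4,5,6,9]=4  [4,5,6,10]=4  [5,6,8,9]=6  [5,6,9,10]=12  [6,8,9,10]=12  [7,8,9,10]=3
  size 5 → [1,4,5,6,9]=5  [1,4,5,6,10]=5  [3,7,8,9,10]=3  [4,5,6,8,9]=10  [4,5,6,9,10]=20  [5,6,8,9,10]=30  [6,7,8,9,10]=15
  size 6 → [1,4,5,6,8,9]=15  [1,4,5,6,9,10]=30  [2,3,7,8,9,10]=3  [3,6,7,8,9,10]=18  [4,5,6,8,9,10]=60  [5,6,7,8,9,10]=45
  size 7 → [0,2,3,7,8,9,10]=3  [1,4,5,6,8,9,10]=105  [2,3,6,7,8,9,10]=21  [3,5,6,7,8,9,10]=63  [4,5,6,7,8,9,10]=105
  size 8 → [0,2,3,6,7,8,9,10]=24  [1,4,5,6,7,8,9,10]=210  [2,3,5,6,7,8,9,10]=84  [3,4,5,6,7,8,9,10]=168
  size 9 → [0,2,3,5,6,7,8,9,10]=108  [1,3,4,5,6,7,8,9,10]=378  [2,3,4,5,6,7,8,9,10]=252
  first=0(e) contributes 630
  first=1(b) contributes 360
|[w]| = 990

990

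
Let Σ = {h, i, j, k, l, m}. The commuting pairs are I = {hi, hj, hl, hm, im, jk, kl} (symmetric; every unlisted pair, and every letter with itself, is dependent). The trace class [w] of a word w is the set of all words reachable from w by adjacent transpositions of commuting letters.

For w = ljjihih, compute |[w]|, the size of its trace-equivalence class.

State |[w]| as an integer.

#0=l has no predecessor
#1=j depends on [0:l]
#2=j depends on [1:j]
#3=i depends on [2:j]
#4=h has no predecessor
#5=i depends on [3:i]
#6=h depends on [4:h]
sources: [0:l, 4:h]
N(rest) = Σ N(rest − s) over sources s of rest; N(one piece) = 1:
  size 1 → [5]=1  [6]=1
  size 2 → [3,5]=1  [4,6]=1  [5,6]=2
  size 3 → [2,3,5]=1  [3,5,6]=3  [4,5,6]=3
  size 4 → [1,2,3,5]=1  [2,3,5,6]=4  [3,4,5,6]=6
  size 5 → [0,1,2,3,5]=1  [1,2,3,5,6]=5  [2,3,4,5,6]=10
  first=0(l) contributes 15
  first=4(h) contributes 6
|[w]| = 21

21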